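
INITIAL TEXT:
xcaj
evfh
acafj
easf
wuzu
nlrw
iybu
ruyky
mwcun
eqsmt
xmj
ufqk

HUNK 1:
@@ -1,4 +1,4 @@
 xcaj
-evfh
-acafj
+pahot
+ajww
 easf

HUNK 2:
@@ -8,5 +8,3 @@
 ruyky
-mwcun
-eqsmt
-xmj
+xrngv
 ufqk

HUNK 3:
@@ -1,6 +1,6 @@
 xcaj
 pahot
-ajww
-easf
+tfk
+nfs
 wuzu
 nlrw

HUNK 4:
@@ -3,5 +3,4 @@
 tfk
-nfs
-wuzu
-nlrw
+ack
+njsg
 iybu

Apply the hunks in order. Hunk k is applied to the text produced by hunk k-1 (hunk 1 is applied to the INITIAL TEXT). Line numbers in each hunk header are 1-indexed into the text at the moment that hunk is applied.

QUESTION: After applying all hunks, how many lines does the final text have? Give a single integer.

Hunk 1: at line 1 remove [evfh,acafj] add [pahot,ajww] -> 12 lines: xcaj pahot ajww easf wuzu nlrw iybu ruyky mwcun eqsmt xmj ufqk
Hunk 2: at line 8 remove [mwcun,eqsmt,xmj] add [xrngv] -> 10 lines: xcaj pahot ajww easf wuzu nlrw iybu ruyky xrngv ufqk
Hunk 3: at line 1 remove [ajww,easf] add [tfk,nfs] -> 10 lines: xcaj pahot tfk nfs wuzu nlrw iybu ruyky xrngv ufqk
Hunk 4: at line 3 remove [nfs,wuzu,nlrw] add [ack,njsg] -> 9 lines: xcaj pahot tfk ack njsg iybu ruyky xrngv ufqk
Final line count: 9

Answer: 9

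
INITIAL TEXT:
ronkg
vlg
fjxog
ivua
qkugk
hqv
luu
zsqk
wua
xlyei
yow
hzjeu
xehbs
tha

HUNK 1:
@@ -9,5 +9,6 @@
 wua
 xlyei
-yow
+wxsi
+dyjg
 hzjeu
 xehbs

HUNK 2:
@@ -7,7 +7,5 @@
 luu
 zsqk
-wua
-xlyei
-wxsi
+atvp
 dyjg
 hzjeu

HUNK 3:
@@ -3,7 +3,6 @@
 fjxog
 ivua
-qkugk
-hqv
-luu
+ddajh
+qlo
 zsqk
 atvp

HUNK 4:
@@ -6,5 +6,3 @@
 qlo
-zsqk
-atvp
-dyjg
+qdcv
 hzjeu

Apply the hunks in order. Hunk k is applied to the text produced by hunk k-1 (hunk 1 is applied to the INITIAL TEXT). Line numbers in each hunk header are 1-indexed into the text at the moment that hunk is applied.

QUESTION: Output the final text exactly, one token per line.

Hunk 1: at line 9 remove [yow] add [wxsi,dyjg] -> 15 lines: ronkg vlg fjxog ivua qkugk hqv luu zsqk wua xlyei wxsi dyjg hzjeu xehbs tha
Hunk 2: at line 7 remove [wua,xlyei,wxsi] add [atvp] -> 13 lines: ronkg vlg fjxog ivua qkugk hqv luu zsqk atvp dyjg hzjeu xehbs tha
Hunk 3: at line 3 remove [qkugk,hqv,luu] add [ddajh,qlo] -> 12 lines: ronkg vlg fjxog ivua ddajh qlo zsqk atvp dyjg hzjeu xehbs tha
Hunk 4: at line 6 remove [zsqk,atvp,dyjg] add [qdcv] -> 10 lines: ronkg vlg fjxog ivua ddajh qlo qdcv hzjeu xehbs tha

Answer: ronkg
vlg
fjxog
ivua
ddajh
qlo
qdcv
hzjeu
xehbs
tha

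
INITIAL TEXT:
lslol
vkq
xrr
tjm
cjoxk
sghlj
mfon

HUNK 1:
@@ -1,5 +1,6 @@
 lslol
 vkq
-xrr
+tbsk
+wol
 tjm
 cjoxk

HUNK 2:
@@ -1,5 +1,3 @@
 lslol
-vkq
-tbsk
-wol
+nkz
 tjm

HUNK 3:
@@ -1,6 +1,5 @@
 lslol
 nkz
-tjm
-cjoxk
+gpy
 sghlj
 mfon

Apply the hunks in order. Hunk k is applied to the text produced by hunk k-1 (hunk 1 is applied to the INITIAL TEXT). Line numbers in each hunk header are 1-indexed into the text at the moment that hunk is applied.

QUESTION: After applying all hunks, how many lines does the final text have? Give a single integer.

Answer: 5

Derivation:
Hunk 1: at line 1 remove [xrr] add [tbsk,wol] -> 8 lines: lslol vkq tbsk wol tjm cjoxk sghlj mfon
Hunk 2: at line 1 remove [vkq,tbsk,wol] add [nkz] -> 6 lines: lslol nkz tjm cjoxk sghlj mfon
Hunk 3: at line 1 remove [tjm,cjoxk] add [gpy] -> 5 lines: lslol nkz gpy sghlj mfon
Final line count: 5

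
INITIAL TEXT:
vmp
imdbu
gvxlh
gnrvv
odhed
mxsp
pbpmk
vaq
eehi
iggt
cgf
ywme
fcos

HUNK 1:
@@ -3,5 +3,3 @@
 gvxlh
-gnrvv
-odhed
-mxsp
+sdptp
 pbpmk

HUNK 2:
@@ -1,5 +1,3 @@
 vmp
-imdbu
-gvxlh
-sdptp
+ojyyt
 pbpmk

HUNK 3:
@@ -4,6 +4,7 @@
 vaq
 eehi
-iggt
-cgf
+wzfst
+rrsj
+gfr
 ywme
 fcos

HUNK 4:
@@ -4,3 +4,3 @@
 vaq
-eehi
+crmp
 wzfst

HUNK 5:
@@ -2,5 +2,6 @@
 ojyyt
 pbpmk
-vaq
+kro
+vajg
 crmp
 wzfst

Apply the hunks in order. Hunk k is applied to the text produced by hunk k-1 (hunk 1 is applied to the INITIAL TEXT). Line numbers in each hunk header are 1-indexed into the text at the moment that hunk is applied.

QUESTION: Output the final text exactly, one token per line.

Answer: vmp
ojyyt
pbpmk
kro
vajg
crmp
wzfst
rrsj
gfr
ywme
fcos

Derivation:
Hunk 1: at line 3 remove [gnrvv,odhed,mxsp] add [sdptp] -> 11 lines: vmp imdbu gvxlh sdptp pbpmk vaq eehi iggt cgf ywme fcos
Hunk 2: at line 1 remove [imdbu,gvxlh,sdptp] add [ojyyt] -> 9 lines: vmp ojyyt pbpmk vaq eehi iggt cgf ywme fcos
Hunk 3: at line 4 remove [iggt,cgf] add [wzfst,rrsj,gfr] -> 10 lines: vmp ojyyt pbpmk vaq eehi wzfst rrsj gfr ywme fcos
Hunk 4: at line 4 remove [eehi] add [crmp] -> 10 lines: vmp ojyyt pbpmk vaq crmp wzfst rrsj gfr ywme fcos
Hunk 5: at line 2 remove [vaq] add [kro,vajg] -> 11 lines: vmp ojyyt pbpmk kro vajg crmp wzfst rrsj gfr ywme fcos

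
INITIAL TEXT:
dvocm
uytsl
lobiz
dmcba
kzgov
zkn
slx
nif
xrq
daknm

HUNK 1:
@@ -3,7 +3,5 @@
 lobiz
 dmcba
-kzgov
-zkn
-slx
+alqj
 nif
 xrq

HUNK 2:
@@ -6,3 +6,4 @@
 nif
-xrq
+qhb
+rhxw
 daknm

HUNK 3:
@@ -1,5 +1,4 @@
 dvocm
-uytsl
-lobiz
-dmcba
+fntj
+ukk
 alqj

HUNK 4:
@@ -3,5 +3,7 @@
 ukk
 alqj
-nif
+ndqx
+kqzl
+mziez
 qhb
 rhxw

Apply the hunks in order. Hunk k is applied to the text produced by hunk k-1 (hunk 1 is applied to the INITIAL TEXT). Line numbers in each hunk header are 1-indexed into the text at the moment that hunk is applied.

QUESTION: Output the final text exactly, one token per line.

Answer: dvocm
fntj
ukk
alqj
ndqx
kqzl
mziez
qhb
rhxw
daknm

Derivation:
Hunk 1: at line 3 remove [kzgov,zkn,slx] add [alqj] -> 8 lines: dvocm uytsl lobiz dmcba alqj nif xrq daknm
Hunk 2: at line 6 remove [xrq] add [qhb,rhxw] -> 9 lines: dvocm uytsl lobiz dmcba alqj nif qhb rhxw daknm
Hunk 3: at line 1 remove [uytsl,lobiz,dmcba] add [fntj,ukk] -> 8 lines: dvocm fntj ukk alqj nif qhb rhxw daknm
Hunk 4: at line 3 remove [nif] add [ndqx,kqzl,mziez] -> 10 lines: dvocm fntj ukk alqj ndqx kqzl mziez qhb rhxw daknm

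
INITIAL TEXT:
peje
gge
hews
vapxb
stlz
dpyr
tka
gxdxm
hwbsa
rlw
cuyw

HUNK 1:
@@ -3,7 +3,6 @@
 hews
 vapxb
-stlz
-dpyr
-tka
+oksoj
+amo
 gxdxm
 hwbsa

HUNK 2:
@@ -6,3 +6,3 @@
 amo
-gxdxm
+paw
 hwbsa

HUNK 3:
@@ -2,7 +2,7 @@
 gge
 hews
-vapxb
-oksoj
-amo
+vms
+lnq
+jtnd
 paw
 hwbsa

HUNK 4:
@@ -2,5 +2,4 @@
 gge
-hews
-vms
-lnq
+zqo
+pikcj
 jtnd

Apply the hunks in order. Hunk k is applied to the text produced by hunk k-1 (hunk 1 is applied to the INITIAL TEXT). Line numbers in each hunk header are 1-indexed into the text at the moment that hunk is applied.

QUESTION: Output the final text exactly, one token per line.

Answer: peje
gge
zqo
pikcj
jtnd
paw
hwbsa
rlw
cuyw

Derivation:
Hunk 1: at line 3 remove [stlz,dpyr,tka] add [oksoj,amo] -> 10 lines: peje gge hews vapxb oksoj amo gxdxm hwbsa rlw cuyw
Hunk 2: at line 6 remove [gxdxm] add [paw] -> 10 lines: peje gge hews vapxb oksoj amo paw hwbsa rlw cuyw
Hunk 3: at line 2 remove [vapxb,oksoj,amo] add [vms,lnq,jtnd] -> 10 lines: peje gge hews vms lnq jtnd paw hwbsa rlw cuyw
Hunk 4: at line 2 remove [hews,vms,lnq] add [zqo,pikcj] -> 9 lines: peje gge zqo pikcj jtnd paw hwbsa rlw cuyw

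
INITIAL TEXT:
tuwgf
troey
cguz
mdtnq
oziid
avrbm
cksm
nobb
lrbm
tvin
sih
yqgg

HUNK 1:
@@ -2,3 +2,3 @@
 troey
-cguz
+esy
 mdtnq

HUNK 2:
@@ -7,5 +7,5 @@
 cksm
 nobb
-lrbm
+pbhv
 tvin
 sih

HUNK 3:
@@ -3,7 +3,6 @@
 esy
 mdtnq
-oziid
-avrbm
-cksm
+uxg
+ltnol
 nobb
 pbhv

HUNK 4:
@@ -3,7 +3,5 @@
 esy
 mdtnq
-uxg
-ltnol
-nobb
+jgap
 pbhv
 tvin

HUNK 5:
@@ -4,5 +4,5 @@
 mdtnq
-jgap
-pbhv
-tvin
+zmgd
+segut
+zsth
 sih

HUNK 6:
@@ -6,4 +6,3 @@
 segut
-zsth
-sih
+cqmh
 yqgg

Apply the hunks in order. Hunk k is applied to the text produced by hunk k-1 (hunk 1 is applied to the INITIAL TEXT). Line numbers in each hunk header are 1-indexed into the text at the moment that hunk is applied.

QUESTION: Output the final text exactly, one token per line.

Answer: tuwgf
troey
esy
mdtnq
zmgd
segut
cqmh
yqgg

Derivation:
Hunk 1: at line 2 remove [cguz] add [esy] -> 12 lines: tuwgf troey esy mdtnq oziid avrbm cksm nobb lrbm tvin sih yqgg
Hunk 2: at line 7 remove [lrbm] add [pbhv] -> 12 lines: tuwgf troey esy mdtnq oziid avrbm cksm nobb pbhv tvin sih yqgg
Hunk 3: at line 3 remove [oziid,avrbm,cksm] add [uxg,ltnol] -> 11 lines: tuwgf troey esy mdtnq uxg ltnol nobb pbhv tvin sih yqgg
Hunk 4: at line 3 remove [uxg,ltnol,nobb] add [jgap] -> 9 lines: tuwgf troey esy mdtnq jgap pbhv tvin sih yqgg
Hunk 5: at line 4 remove [jgap,pbhv,tvin] add [zmgd,segut,zsth] -> 9 lines: tuwgf troey esy mdtnq zmgd segut zsth sih yqgg
Hunk 6: at line 6 remove [zsth,sih] add [cqmh] -> 8 lines: tuwgf troey esy mdtnq zmgd segut cqmh yqgg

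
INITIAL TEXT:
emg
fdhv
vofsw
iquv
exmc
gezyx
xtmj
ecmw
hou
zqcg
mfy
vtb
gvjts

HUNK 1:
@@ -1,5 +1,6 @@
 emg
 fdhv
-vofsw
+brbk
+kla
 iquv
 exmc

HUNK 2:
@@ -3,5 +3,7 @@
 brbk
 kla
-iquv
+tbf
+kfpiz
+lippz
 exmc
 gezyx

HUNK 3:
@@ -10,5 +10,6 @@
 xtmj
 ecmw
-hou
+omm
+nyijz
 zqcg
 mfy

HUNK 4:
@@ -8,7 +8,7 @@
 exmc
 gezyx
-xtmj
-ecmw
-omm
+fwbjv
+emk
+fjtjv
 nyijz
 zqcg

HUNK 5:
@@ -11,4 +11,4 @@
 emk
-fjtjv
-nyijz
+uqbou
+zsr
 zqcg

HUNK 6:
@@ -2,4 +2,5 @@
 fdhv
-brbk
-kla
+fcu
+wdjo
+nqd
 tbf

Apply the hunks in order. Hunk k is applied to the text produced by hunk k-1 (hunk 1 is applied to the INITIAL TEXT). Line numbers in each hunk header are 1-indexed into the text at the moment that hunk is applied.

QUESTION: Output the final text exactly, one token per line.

Answer: emg
fdhv
fcu
wdjo
nqd
tbf
kfpiz
lippz
exmc
gezyx
fwbjv
emk
uqbou
zsr
zqcg
mfy
vtb
gvjts

Derivation:
Hunk 1: at line 1 remove [vofsw] add [brbk,kla] -> 14 lines: emg fdhv brbk kla iquv exmc gezyx xtmj ecmw hou zqcg mfy vtb gvjts
Hunk 2: at line 3 remove [iquv] add [tbf,kfpiz,lippz] -> 16 lines: emg fdhv brbk kla tbf kfpiz lippz exmc gezyx xtmj ecmw hou zqcg mfy vtb gvjts
Hunk 3: at line 10 remove [hou] add [omm,nyijz] -> 17 lines: emg fdhv brbk kla tbf kfpiz lippz exmc gezyx xtmj ecmw omm nyijz zqcg mfy vtb gvjts
Hunk 4: at line 8 remove [xtmj,ecmw,omm] add [fwbjv,emk,fjtjv] -> 17 lines: emg fdhv brbk kla tbf kfpiz lippz exmc gezyx fwbjv emk fjtjv nyijz zqcg mfy vtb gvjts
Hunk 5: at line 11 remove [fjtjv,nyijz] add [uqbou,zsr] -> 17 lines: emg fdhv brbk kla tbf kfpiz lippz exmc gezyx fwbjv emk uqbou zsr zqcg mfy vtb gvjts
Hunk 6: at line 2 remove [brbk,kla] add [fcu,wdjo,nqd] -> 18 lines: emg fdhv fcu wdjo nqd tbf kfpiz lippz exmc gezyx fwbjv emk uqbou zsr zqcg mfy vtb gvjts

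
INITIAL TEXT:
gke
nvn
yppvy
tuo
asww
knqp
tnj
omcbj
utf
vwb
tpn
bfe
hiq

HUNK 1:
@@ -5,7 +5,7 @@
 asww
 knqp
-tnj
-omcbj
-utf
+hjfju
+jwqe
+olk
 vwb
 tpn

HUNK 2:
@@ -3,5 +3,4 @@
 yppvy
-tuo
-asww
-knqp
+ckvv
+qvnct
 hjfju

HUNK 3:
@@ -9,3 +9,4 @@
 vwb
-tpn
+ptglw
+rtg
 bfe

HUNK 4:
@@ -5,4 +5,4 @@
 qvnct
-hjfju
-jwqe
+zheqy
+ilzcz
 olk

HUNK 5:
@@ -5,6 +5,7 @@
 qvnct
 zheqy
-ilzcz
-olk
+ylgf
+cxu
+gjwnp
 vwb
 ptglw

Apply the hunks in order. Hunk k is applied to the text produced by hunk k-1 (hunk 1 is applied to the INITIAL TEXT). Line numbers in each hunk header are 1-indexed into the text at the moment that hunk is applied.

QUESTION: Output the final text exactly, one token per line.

Hunk 1: at line 5 remove [tnj,omcbj,utf] add [hjfju,jwqe,olk] -> 13 lines: gke nvn yppvy tuo asww knqp hjfju jwqe olk vwb tpn bfe hiq
Hunk 2: at line 3 remove [tuo,asww,knqp] add [ckvv,qvnct] -> 12 lines: gke nvn yppvy ckvv qvnct hjfju jwqe olk vwb tpn bfe hiq
Hunk 3: at line 9 remove [tpn] add [ptglw,rtg] -> 13 lines: gke nvn yppvy ckvv qvnct hjfju jwqe olk vwb ptglw rtg bfe hiq
Hunk 4: at line 5 remove [hjfju,jwqe] add [zheqy,ilzcz] -> 13 lines: gke nvn yppvy ckvv qvnct zheqy ilzcz olk vwb ptglw rtg bfe hiq
Hunk 5: at line 5 remove [ilzcz,olk] add [ylgf,cxu,gjwnp] -> 14 lines: gke nvn yppvy ckvv qvnct zheqy ylgf cxu gjwnp vwb ptglw rtg bfe hiq

Answer: gke
nvn
yppvy
ckvv
qvnct
zheqy
ylgf
cxu
gjwnp
vwb
ptglw
rtg
bfe
hiq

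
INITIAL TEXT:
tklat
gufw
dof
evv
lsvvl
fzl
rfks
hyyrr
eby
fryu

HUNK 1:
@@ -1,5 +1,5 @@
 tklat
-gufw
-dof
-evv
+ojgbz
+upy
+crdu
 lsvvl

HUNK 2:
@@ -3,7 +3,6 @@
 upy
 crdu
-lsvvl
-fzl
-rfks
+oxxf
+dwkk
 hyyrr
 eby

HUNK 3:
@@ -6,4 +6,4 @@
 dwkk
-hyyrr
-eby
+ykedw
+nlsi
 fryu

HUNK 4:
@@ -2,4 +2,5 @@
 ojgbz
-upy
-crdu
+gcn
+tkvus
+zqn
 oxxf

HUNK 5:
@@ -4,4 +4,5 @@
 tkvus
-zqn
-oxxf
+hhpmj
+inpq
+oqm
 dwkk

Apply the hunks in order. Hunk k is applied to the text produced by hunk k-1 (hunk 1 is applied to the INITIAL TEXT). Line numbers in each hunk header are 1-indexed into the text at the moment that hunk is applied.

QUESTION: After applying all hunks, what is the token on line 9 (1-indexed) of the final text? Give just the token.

Hunk 1: at line 1 remove [gufw,dof,evv] add [ojgbz,upy,crdu] -> 10 lines: tklat ojgbz upy crdu lsvvl fzl rfks hyyrr eby fryu
Hunk 2: at line 3 remove [lsvvl,fzl,rfks] add [oxxf,dwkk] -> 9 lines: tklat ojgbz upy crdu oxxf dwkk hyyrr eby fryu
Hunk 3: at line 6 remove [hyyrr,eby] add [ykedw,nlsi] -> 9 lines: tklat ojgbz upy crdu oxxf dwkk ykedw nlsi fryu
Hunk 4: at line 2 remove [upy,crdu] add [gcn,tkvus,zqn] -> 10 lines: tklat ojgbz gcn tkvus zqn oxxf dwkk ykedw nlsi fryu
Hunk 5: at line 4 remove [zqn,oxxf] add [hhpmj,inpq,oqm] -> 11 lines: tklat ojgbz gcn tkvus hhpmj inpq oqm dwkk ykedw nlsi fryu
Final line 9: ykedw

Answer: ykedw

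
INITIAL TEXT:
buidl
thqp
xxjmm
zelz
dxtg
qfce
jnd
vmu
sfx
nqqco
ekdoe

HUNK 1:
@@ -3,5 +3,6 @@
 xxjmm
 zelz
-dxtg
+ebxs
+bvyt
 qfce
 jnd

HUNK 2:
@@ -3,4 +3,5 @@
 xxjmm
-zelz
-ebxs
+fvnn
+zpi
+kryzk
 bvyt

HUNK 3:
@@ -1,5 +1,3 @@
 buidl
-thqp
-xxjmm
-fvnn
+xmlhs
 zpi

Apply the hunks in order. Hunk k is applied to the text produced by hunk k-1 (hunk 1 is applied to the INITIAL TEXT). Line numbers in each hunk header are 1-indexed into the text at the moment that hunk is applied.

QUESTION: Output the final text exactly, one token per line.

Hunk 1: at line 3 remove [dxtg] add [ebxs,bvyt] -> 12 lines: buidl thqp xxjmm zelz ebxs bvyt qfce jnd vmu sfx nqqco ekdoe
Hunk 2: at line 3 remove [zelz,ebxs] add [fvnn,zpi,kryzk] -> 13 lines: buidl thqp xxjmm fvnn zpi kryzk bvyt qfce jnd vmu sfx nqqco ekdoe
Hunk 3: at line 1 remove [thqp,xxjmm,fvnn] add [xmlhs] -> 11 lines: buidl xmlhs zpi kryzk bvyt qfce jnd vmu sfx nqqco ekdoe

Answer: buidl
xmlhs
zpi
kryzk
bvyt
qfce
jnd
vmu
sfx
nqqco
ekdoe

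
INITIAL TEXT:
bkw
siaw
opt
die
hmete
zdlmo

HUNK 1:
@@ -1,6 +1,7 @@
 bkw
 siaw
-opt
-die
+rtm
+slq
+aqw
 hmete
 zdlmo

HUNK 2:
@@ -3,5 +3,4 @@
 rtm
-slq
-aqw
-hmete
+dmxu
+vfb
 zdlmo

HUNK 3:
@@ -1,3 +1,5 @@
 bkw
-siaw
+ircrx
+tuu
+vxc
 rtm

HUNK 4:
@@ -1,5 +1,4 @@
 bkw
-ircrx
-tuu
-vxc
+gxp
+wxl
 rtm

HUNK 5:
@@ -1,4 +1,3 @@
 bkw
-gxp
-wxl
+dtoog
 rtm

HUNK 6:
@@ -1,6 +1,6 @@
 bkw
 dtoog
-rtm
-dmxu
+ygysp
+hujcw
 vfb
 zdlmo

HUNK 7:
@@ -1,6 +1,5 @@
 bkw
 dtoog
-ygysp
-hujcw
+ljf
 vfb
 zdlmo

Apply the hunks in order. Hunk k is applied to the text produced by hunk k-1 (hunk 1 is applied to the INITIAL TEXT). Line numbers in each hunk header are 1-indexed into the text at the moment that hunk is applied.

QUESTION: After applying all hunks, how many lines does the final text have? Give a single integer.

Answer: 5

Derivation:
Hunk 1: at line 1 remove [opt,die] add [rtm,slq,aqw] -> 7 lines: bkw siaw rtm slq aqw hmete zdlmo
Hunk 2: at line 3 remove [slq,aqw,hmete] add [dmxu,vfb] -> 6 lines: bkw siaw rtm dmxu vfb zdlmo
Hunk 3: at line 1 remove [siaw] add [ircrx,tuu,vxc] -> 8 lines: bkw ircrx tuu vxc rtm dmxu vfb zdlmo
Hunk 4: at line 1 remove [ircrx,tuu,vxc] add [gxp,wxl] -> 7 lines: bkw gxp wxl rtm dmxu vfb zdlmo
Hunk 5: at line 1 remove [gxp,wxl] add [dtoog] -> 6 lines: bkw dtoog rtm dmxu vfb zdlmo
Hunk 6: at line 1 remove [rtm,dmxu] add [ygysp,hujcw] -> 6 lines: bkw dtoog ygysp hujcw vfb zdlmo
Hunk 7: at line 1 remove [ygysp,hujcw] add [ljf] -> 5 lines: bkw dtoog ljf vfb zdlmo
Final line count: 5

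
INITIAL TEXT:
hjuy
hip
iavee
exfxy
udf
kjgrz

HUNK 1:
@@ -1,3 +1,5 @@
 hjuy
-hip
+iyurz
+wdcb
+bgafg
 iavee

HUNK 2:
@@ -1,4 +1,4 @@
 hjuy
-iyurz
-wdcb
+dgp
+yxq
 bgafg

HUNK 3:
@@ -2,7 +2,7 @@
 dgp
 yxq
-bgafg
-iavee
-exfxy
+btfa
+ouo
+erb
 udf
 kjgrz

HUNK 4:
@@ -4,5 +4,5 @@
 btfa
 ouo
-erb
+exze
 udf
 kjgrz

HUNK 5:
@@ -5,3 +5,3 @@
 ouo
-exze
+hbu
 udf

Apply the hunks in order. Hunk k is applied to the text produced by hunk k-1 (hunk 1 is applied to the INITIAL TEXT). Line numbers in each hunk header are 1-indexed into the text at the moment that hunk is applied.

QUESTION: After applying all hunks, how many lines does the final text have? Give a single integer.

Hunk 1: at line 1 remove [hip] add [iyurz,wdcb,bgafg] -> 8 lines: hjuy iyurz wdcb bgafg iavee exfxy udf kjgrz
Hunk 2: at line 1 remove [iyurz,wdcb] add [dgp,yxq] -> 8 lines: hjuy dgp yxq bgafg iavee exfxy udf kjgrz
Hunk 3: at line 2 remove [bgafg,iavee,exfxy] add [btfa,ouo,erb] -> 8 lines: hjuy dgp yxq btfa ouo erb udf kjgrz
Hunk 4: at line 4 remove [erb] add [exze] -> 8 lines: hjuy dgp yxq btfa ouo exze udf kjgrz
Hunk 5: at line 5 remove [exze] add [hbu] -> 8 lines: hjuy dgp yxq btfa ouo hbu udf kjgrz
Final line count: 8

Answer: 8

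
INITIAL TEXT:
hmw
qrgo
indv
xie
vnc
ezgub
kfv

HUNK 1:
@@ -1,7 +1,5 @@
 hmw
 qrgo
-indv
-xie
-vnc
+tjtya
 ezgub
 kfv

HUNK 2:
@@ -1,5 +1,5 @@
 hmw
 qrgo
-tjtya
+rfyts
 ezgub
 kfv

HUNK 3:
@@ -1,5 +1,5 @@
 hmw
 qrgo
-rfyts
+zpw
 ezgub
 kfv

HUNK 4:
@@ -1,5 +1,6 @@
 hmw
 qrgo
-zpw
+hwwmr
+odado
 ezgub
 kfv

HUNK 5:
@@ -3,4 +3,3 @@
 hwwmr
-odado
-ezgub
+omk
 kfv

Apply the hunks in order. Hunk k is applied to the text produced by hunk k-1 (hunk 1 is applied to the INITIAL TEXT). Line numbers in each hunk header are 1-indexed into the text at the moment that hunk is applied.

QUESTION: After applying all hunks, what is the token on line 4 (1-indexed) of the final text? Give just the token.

Hunk 1: at line 1 remove [indv,xie,vnc] add [tjtya] -> 5 lines: hmw qrgo tjtya ezgub kfv
Hunk 2: at line 1 remove [tjtya] add [rfyts] -> 5 lines: hmw qrgo rfyts ezgub kfv
Hunk 3: at line 1 remove [rfyts] add [zpw] -> 5 lines: hmw qrgo zpw ezgub kfv
Hunk 4: at line 1 remove [zpw] add [hwwmr,odado] -> 6 lines: hmw qrgo hwwmr odado ezgub kfv
Hunk 5: at line 3 remove [odado,ezgub] add [omk] -> 5 lines: hmw qrgo hwwmr omk kfv
Final line 4: omk

Answer: omk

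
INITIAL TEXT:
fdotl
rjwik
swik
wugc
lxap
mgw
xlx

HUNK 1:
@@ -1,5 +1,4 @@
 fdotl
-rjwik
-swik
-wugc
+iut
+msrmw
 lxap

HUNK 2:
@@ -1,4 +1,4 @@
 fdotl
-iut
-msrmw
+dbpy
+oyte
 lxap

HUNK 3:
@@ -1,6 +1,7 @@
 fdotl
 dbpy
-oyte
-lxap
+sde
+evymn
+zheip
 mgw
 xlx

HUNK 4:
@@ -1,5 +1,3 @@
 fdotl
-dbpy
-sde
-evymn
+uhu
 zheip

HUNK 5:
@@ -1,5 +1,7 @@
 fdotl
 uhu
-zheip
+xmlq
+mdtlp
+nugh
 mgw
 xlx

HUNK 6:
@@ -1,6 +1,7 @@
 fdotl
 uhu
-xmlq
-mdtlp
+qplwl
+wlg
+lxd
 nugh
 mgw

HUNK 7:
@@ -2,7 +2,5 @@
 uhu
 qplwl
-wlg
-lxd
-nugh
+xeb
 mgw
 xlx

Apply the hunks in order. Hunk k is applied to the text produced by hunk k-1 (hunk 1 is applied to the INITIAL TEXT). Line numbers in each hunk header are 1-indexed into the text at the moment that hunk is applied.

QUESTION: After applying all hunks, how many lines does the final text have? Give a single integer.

Answer: 6

Derivation:
Hunk 1: at line 1 remove [rjwik,swik,wugc] add [iut,msrmw] -> 6 lines: fdotl iut msrmw lxap mgw xlx
Hunk 2: at line 1 remove [iut,msrmw] add [dbpy,oyte] -> 6 lines: fdotl dbpy oyte lxap mgw xlx
Hunk 3: at line 1 remove [oyte,lxap] add [sde,evymn,zheip] -> 7 lines: fdotl dbpy sde evymn zheip mgw xlx
Hunk 4: at line 1 remove [dbpy,sde,evymn] add [uhu] -> 5 lines: fdotl uhu zheip mgw xlx
Hunk 5: at line 1 remove [zheip] add [xmlq,mdtlp,nugh] -> 7 lines: fdotl uhu xmlq mdtlp nugh mgw xlx
Hunk 6: at line 1 remove [xmlq,mdtlp] add [qplwl,wlg,lxd] -> 8 lines: fdotl uhu qplwl wlg lxd nugh mgw xlx
Hunk 7: at line 2 remove [wlg,lxd,nugh] add [xeb] -> 6 lines: fdotl uhu qplwl xeb mgw xlx
Final line count: 6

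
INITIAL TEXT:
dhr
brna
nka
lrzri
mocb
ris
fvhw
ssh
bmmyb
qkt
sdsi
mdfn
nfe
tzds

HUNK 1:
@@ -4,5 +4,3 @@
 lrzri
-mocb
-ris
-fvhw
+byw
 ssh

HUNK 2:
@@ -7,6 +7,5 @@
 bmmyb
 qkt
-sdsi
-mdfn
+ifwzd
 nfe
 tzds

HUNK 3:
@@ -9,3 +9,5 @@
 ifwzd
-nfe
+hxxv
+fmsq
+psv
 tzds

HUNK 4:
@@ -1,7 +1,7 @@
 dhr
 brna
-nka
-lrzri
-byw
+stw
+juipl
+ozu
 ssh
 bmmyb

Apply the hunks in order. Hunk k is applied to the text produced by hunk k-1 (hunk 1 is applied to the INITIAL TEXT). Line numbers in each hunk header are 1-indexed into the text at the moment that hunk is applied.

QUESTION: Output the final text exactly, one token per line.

Answer: dhr
brna
stw
juipl
ozu
ssh
bmmyb
qkt
ifwzd
hxxv
fmsq
psv
tzds

Derivation:
Hunk 1: at line 4 remove [mocb,ris,fvhw] add [byw] -> 12 lines: dhr brna nka lrzri byw ssh bmmyb qkt sdsi mdfn nfe tzds
Hunk 2: at line 7 remove [sdsi,mdfn] add [ifwzd] -> 11 lines: dhr brna nka lrzri byw ssh bmmyb qkt ifwzd nfe tzds
Hunk 3: at line 9 remove [nfe] add [hxxv,fmsq,psv] -> 13 lines: dhr brna nka lrzri byw ssh bmmyb qkt ifwzd hxxv fmsq psv tzds
Hunk 4: at line 1 remove [nka,lrzri,byw] add [stw,juipl,ozu] -> 13 lines: dhr brna stw juipl ozu ssh bmmyb qkt ifwzd hxxv fmsq psv tzds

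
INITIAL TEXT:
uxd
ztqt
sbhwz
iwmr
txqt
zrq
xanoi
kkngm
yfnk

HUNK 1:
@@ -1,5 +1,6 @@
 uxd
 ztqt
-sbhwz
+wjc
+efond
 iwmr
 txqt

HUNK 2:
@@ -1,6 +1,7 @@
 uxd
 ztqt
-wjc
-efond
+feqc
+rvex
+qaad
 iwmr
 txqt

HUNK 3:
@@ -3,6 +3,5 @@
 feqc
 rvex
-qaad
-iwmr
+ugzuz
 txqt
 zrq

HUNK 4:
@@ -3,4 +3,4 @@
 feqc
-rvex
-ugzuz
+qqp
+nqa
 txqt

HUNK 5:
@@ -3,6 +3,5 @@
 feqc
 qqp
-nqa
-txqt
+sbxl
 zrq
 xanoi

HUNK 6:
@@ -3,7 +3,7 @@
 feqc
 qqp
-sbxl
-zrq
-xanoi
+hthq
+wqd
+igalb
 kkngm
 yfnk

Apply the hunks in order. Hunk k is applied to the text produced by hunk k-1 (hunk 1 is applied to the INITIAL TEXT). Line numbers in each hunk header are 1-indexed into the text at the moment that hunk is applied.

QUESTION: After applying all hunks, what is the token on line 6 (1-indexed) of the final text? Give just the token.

Answer: wqd

Derivation:
Hunk 1: at line 1 remove [sbhwz] add [wjc,efond] -> 10 lines: uxd ztqt wjc efond iwmr txqt zrq xanoi kkngm yfnk
Hunk 2: at line 1 remove [wjc,efond] add [feqc,rvex,qaad] -> 11 lines: uxd ztqt feqc rvex qaad iwmr txqt zrq xanoi kkngm yfnk
Hunk 3: at line 3 remove [qaad,iwmr] add [ugzuz] -> 10 lines: uxd ztqt feqc rvex ugzuz txqt zrq xanoi kkngm yfnk
Hunk 4: at line 3 remove [rvex,ugzuz] add [qqp,nqa] -> 10 lines: uxd ztqt feqc qqp nqa txqt zrq xanoi kkngm yfnk
Hunk 5: at line 3 remove [nqa,txqt] add [sbxl] -> 9 lines: uxd ztqt feqc qqp sbxl zrq xanoi kkngm yfnk
Hunk 6: at line 3 remove [sbxl,zrq,xanoi] add [hthq,wqd,igalb] -> 9 lines: uxd ztqt feqc qqp hthq wqd igalb kkngm yfnk
Final line 6: wqd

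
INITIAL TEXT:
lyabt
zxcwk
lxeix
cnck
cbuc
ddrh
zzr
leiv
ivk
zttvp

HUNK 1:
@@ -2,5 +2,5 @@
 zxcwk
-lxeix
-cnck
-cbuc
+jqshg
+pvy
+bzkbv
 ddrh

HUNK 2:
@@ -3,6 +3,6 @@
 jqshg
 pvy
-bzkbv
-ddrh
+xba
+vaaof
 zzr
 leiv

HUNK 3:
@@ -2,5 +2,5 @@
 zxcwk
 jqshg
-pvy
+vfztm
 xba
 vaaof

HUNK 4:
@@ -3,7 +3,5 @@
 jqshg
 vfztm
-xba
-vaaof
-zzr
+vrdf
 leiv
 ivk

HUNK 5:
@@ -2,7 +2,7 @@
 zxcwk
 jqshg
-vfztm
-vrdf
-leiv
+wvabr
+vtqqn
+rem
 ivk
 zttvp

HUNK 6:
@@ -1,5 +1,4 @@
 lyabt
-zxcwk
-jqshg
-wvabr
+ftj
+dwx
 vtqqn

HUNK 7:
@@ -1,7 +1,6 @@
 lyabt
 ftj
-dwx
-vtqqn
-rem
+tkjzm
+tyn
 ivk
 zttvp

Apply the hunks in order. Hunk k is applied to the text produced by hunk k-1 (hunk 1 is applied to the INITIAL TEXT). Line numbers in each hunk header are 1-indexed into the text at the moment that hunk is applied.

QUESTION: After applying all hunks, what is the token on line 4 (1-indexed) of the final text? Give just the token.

Hunk 1: at line 2 remove [lxeix,cnck,cbuc] add [jqshg,pvy,bzkbv] -> 10 lines: lyabt zxcwk jqshg pvy bzkbv ddrh zzr leiv ivk zttvp
Hunk 2: at line 3 remove [bzkbv,ddrh] add [xba,vaaof] -> 10 lines: lyabt zxcwk jqshg pvy xba vaaof zzr leiv ivk zttvp
Hunk 3: at line 2 remove [pvy] add [vfztm] -> 10 lines: lyabt zxcwk jqshg vfztm xba vaaof zzr leiv ivk zttvp
Hunk 4: at line 3 remove [xba,vaaof,zzr] add [vrdf] -> 8 lines: lyabt zxcwk jqshg vfztm vrdf leiv ivk zttvp
Hunk 5: at line 2 remove [vfztm,vrdf,leiv] add [wvabr,vtqqn,rem] -> 8 lines: lyabt zxcwk jqshg wvabr vtqqn rem ivk zttvp
Hunk 6: at line 1 remove [zxcwk,jqshg,wvabr] add [ftj,dwx] -> 7 lines: lyabt ftj dwx vtqqn rem ivk zttvp
Hunk 7: at line 1 remove [dwx,vtqqn,rem] add [tkjzm,tyn] -> 6 lines: lyabt ftj tkjzm tyn ivk zttvp
Final line 4: tyn

Answer: tyn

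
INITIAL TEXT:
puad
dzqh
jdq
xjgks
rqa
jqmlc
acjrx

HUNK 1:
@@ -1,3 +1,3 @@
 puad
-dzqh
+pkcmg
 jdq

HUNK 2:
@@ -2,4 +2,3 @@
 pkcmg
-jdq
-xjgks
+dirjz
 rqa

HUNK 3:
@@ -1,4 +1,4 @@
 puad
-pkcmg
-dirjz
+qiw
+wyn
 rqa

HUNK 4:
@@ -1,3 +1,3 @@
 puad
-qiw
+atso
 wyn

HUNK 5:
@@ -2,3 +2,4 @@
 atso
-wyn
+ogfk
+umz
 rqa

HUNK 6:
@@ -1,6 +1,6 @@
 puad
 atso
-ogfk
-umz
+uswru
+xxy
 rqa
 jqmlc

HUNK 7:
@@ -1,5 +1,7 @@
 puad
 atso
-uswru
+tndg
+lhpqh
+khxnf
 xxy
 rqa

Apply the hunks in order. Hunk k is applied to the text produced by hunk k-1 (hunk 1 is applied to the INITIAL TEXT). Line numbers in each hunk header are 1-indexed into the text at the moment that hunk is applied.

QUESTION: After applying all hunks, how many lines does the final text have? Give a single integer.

Hunk 1: at line 1 remove [dzqh] add [pkcmg] -> 7 lines: puad pkcmg jdq xjgks rqa jqmlc acjrx
Hunk 2: at line 2 remove [jdq,xjgks] add [dirjz] -> 6 lines: puad pkcmg dirjz rqa jqmlc acjrx
Hunk 3: at line 1 remove [pkcmg,dirjz] add [qiw,wyn] -> 6 lines: puad qiw wyn rqa jqmlc acjrx
Hunk 4: at line 1 remove [qiw] add [atso] -> 6 lines: puad atso wyn rqa jqmlc acjrx
Hunk 5: at line 2 remove [wyn] add [ogfk,umz] -> 7 lines: puad atso ogfk umz rqa jqmlc acjrx
Hunk 6: at line 1 remove [ogfk,umz] add [uswru,xxy] -> 7 lines: puad atso uswru xxy rqa jqmlc acjrx
Hunk 7: at line 1 remove [uswru] add [tndg,lhpqh,khxnf] -> 9 lines: puad atso tndg lhpqh khxnf xxy rqa jqmlc acjrx
Final line count: 9

Answer: 9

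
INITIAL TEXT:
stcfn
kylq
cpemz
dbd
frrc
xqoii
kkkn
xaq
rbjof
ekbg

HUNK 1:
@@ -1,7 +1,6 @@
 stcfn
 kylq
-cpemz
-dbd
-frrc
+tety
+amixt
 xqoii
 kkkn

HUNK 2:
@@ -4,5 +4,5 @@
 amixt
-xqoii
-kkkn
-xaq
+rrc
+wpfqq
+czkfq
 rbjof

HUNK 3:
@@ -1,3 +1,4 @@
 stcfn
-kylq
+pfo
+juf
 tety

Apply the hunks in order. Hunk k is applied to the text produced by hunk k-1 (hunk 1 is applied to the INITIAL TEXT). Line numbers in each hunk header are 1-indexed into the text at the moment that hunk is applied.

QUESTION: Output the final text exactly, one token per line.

Hunk 1: at line 1 remove [cpemz,dbd,frrc] add [tety,amixt] -> 9 lines: stcfn kylq tety amixt xqoii kkkn xaq rbjof ekbg
Hunk 2: at line 4 remove [xqoii,kkkn,xaq] add [rrc,wpfqq,czkfq] -> 9 lines: stcfn kylq tety amixt rrc wpfqq czkfq rbjof ekbg
Hunk 3: at line 1 remove [kylq] add [pfo,juf] -> 10 lines: stcfn pfo juf tety amixt rrc wpfqq czkfq rbjof ekbg

Answer: stcfn
pfo
juf
tety
amixt
rrc
wpfqq
czkfq
rbjof
ekbg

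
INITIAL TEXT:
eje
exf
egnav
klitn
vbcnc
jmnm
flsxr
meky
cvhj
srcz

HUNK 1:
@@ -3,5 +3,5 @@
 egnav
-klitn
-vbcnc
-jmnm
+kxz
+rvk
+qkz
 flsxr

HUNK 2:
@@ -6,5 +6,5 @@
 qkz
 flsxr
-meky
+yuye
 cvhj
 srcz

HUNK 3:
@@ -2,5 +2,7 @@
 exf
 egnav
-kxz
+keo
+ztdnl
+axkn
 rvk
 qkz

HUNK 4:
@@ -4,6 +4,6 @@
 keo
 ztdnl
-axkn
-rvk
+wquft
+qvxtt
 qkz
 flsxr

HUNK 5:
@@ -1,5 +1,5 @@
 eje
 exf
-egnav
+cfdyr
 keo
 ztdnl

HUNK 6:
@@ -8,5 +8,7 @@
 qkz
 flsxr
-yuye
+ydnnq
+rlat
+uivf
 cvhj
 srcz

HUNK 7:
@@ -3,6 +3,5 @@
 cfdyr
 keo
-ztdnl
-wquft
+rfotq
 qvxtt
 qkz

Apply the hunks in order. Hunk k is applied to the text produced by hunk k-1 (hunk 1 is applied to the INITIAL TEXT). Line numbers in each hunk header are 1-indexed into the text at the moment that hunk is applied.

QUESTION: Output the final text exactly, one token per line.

Answer: eje
exf
cfdyr
keo
rfotq
qvxtt
qkz
flsxr
ydnnq
rlat
uivf
cvhj
srcz

Derivation:
Hunk 1: at line 3 remove [klitn,vbcnc,jmnm] add [kxz,rvk,qkz] -> 10 lines: eje exf egnav kxz rvk qkz flsxr meky cvhj srcz
Hunk 2: at line 6 remove [meky] add [yuye] -> 10 lines: eje exf egnav kxz rvk qkz flsxr yuye cvhj srcz
Hunk 3: at line 2 remove [kxz] add [keo,ztdnl,axkn] -> 12 lines: eje exf egnav keo ztdnl axkn rvk qkz flsxr yuye cvhj srcz
Hunk 4: at line 4 remove [axkn,rvk] add [wquft,qvxtt] -> 12 lines: eje exf egnav keo ztdnl wquft qvxtt qkz flsxr yuye cvhj srcz
Hunk 5: at line 1 remove [egnav] add [cfdyr] -> 12 lines: eje exf cfdyr keo ztdnl wquft qvxtt qkz flsxr yuye cvhj srcz
Hunk 6: at line 8 remove [yuye] add [ydnnq,rlat,uivf] -> 14 lines: eje exf cfdyr keo ztdnl wquft qvxtt qkz flsxr ydnnq rlat uivf cvhj srcz
Hunk 7: at line 3 remove [ztdnl,wquft] add [rfotq] -> 13 lines: eje exf cfdyr keo rfotq qvxtt qkz flsxr ydnnq rlat uivf cvhj srcz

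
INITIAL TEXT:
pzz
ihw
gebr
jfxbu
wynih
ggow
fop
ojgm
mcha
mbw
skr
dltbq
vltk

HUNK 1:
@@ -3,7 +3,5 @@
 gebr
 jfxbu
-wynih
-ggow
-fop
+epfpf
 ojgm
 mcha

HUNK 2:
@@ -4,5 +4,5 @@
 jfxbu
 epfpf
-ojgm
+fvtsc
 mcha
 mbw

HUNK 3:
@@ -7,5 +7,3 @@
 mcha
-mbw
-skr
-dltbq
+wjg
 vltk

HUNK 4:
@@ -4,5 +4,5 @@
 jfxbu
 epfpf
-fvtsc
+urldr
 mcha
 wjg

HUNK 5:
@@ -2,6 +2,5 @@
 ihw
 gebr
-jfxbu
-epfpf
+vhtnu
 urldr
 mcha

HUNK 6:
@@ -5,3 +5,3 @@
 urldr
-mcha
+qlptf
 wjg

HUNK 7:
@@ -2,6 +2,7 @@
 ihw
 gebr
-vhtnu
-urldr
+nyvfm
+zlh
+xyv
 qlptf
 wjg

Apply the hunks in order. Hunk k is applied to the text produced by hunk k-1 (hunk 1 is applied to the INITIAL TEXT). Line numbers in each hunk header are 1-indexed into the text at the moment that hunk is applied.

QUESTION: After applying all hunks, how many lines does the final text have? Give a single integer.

Answer: 9

Derivation:
Hunk 1: at line 3 remove [wynih,ggow,fop] add [epfpf] -> 11 lines: pzz ihw gebr jfxbu epfpf ojgm mcha mbw skr dltbq vltk
Hunk 2: at line 4 remove [ojgm] add [fvtsc] -> 11 lines: pzz ihw gebr jfxbu epfpf fvtsc mcha mbw skr dltbq vltk
Hunk 3: at line 7 remove [mbw,skr,dltbq] add [wjg] -> 9 lines: pzz ihw gebr jfxbu epfpf fvtsc mcha wjg vltk
Hunk 4: at line 4 remove [fvtsc] add [urldr] -> 9 lines: pzz ihw gebr jfxbu epfpf urldr mcha wjg vltk
Hunk 5: at line 2 remove [jfxbu,epfpf] add [vhtnu] -> 8 lines: pzz ihw gebr vhtnu urldr mcha wjg vltk
Hunk 6: at line 5 remove [mcha] add [qlptf] -> 8 lines: pzz ihw gebr vhtnu urldr qlptf wjg vltk
Hunk 7: at line 2 remove [vhtnu,urldr] add [nyvfm,zlh,xyv] -> 9 lines: pzz ihw gebr nyvfm zlh xyv qlptf wjg vltk
Final line count: 9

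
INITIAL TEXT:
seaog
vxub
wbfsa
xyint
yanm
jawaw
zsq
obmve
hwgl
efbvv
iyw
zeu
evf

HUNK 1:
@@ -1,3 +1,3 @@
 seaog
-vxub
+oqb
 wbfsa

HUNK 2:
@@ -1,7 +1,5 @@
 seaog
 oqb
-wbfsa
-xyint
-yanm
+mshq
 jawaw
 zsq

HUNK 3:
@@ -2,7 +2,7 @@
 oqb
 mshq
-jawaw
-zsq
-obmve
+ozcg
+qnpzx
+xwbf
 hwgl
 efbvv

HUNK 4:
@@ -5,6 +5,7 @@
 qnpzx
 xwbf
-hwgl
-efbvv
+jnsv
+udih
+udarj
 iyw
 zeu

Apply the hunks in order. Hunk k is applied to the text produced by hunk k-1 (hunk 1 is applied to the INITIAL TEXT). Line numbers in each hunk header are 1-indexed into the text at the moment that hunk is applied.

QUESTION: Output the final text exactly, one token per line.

Answer: seaog
oqb
mshq
ozcg
qnpzx
xwbf
jnsv
udih
udarj
iyw
zeu
evf

Derivation:
Hunk 1: at line 1 remove [vxub] add [oqb] -> 13 lines: seaog oqb wbfsa xyint yanm jawaw zsq obmve hwgl efbvv iyw zeu evf
Hunk 2: at line 1 remove [wbfsa,xyint,yanm] add [mshq] -> 11 lines: seaog oqb mshq jawaw zsq obmve hwgl efbvv iyw zeu evf
Hunk 3: at line 2 remove [jawaw,zsq,obmve] add [ozcg,qnpzx,xwbf] -> 11 lines: seaog oqb mshq ozcg qnpzx xwbf hwgl efbvv iyw zeu evf
Hunk 4: at line 5 remove [hwgl,efbvv] add [jnsv,udih,udarj] -> 12 lines: seaog oqb mshq ozcg qnpzx xwbf jnsv udih udarj iyw zeu evf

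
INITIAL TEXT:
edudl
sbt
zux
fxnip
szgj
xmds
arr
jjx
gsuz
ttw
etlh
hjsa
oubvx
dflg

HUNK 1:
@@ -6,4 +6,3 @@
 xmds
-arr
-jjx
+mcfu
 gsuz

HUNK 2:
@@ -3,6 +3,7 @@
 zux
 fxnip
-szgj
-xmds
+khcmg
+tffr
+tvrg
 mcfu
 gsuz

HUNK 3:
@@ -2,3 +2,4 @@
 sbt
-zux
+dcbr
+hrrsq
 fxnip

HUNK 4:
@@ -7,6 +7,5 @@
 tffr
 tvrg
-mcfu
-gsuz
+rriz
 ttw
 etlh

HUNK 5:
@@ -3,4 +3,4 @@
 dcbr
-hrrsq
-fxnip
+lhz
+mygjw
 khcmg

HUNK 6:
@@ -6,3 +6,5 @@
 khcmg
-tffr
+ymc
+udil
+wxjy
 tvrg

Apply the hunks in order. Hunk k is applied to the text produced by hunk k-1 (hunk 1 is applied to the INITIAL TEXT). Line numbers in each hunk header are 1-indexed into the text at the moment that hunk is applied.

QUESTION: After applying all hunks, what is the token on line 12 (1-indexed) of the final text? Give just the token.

Answer: ttw

Derivation:
Hunk 1: at line 6 remove [arr,jjx] add [mcfu] -> 13 lines: edudl sbt zux fxnip szgj xmds mcfu gsuz ttw etlh hjsa oubvx dflg
Hunk 2: at line 3 remove [szgj,xmds] add [khcmg,tffr,tvrg] -> 14 lines: edudl sbt zux fxnip khcmg tffr tvrg mcfu gsuz ttw etlh hjsa oubvx dflg
Hunk 3: at line 2 remove [zux] add [dcbr,hrrsq] -> 15 lines: edudl sbt dcbr hrrsq fxnip khcmg tffr tvrg mcfu gsuz ttw etlh hjsa oubvx dflg
Hunk 4: at line 7 remove [mcfu,gsuz] add [rriz] -> 14 lines: edudl sbt dcbr hrrsq fxnip khcmg tffr tvrg rriz ttw etlh hjsa oubvx dflg
Hunk 5: at line 3 remove [hrrsq,fxnip] add [lhz,mygjw] -> 14 lines: edudl sbt dcbr lhz mygjw khcmg tffr tvrg rriz ttw etlh hjsa oubvx dflg
Hunk 6: at line 6 remove [tffr] add [ymc,udil,wxjy] -> 16 lines: edudl sbt dcbr lhz mygjw khcmg ymc udil wxjy tvrg rriz ttw etlh hjsa oubvx dflg
Final line 12: ttw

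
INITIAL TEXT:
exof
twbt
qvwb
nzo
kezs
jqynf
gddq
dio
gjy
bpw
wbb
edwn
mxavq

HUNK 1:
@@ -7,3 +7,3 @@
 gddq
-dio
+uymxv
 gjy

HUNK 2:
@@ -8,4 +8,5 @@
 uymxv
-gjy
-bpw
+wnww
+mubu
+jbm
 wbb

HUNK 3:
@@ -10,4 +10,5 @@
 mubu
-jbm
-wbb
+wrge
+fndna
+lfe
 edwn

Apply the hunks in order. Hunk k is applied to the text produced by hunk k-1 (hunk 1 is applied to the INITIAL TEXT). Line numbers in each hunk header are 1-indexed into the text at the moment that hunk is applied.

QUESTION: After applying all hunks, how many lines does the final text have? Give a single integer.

Hunk 1: at line 7 remove [dio] add [uymxv] -> 13 lines: exof twbt qvwb nzo kezs jqynf gddq uymxv gjy bpw wbb edwn mxavq
Hunk 2: at line 8 remove [gjy,bpw] add [wnww,mubu,jbm] -> 14 lines: exof twbt qvwb nzo kezs jqynf gddq uymxv wnww mubu jbm wbb edwn mxavq
Hunk 3: at line 10 remove [jbm,wbb] add [wrge,fndna,lfe] -> 15 lines: exof twbt qvwb nzo kezs jqynf gddq uymxv wnww mubu wrge fndna lfe edwn mxavq
Final line count: 15

Answer: 15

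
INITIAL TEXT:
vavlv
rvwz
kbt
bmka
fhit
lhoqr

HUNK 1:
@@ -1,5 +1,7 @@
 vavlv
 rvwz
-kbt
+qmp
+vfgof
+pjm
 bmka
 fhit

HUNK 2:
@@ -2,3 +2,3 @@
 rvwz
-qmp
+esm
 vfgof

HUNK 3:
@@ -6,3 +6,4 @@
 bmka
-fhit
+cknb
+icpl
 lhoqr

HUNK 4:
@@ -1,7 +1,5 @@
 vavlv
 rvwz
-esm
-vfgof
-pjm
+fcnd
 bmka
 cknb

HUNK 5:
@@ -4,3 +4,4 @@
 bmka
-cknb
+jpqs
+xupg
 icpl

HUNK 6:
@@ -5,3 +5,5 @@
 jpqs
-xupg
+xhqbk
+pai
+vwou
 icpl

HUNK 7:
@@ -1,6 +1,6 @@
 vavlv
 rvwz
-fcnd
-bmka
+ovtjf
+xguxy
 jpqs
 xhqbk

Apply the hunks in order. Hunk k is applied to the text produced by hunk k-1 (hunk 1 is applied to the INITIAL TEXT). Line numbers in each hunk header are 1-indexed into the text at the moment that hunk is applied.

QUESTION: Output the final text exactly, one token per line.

Hunk 1: at line 1 remove [kbt] add [qmp,vfgof,pjm] -> 8 lines: vavlv rvwz qmp vfgof pjm bmka fhit lhoqr
Hunk 2: at line 2 remove [qmp] add [esm] -> 8 lines: vavlv rvwz esm vfgof pjm bmka fhit lhoqr
Hunk 3: at line 6 remove [fhit] add [cknb,icpl] -> 9 lines: vavlv rvwz esm vfgof pjm bmka cknb icpl lhoqr
Hunk 4: at line 1 remove [esm,vfgof,pjm] add [fcnd] -> 7 lines: vavlv rvwz fcnd bmka cknb icpl lhoqr
Hunk 5: at line 4 remove [cknb] add [jpqs,xupg] -> 8 lines: vavlv rvwz fcnd bmka jpqs xupg icpl lhoqr
Hunk 6: at line 5 remove [xupg] add [xhqbk,pai,vwou] -> 10 lines: vavlv rvwz fcnd bmka jpqs xhqbk pai vwou icpl lhoqr
Hunk 7: at line 1 remove [fcnd,bmka] add [ovtjf,xguxy] -> 10 lines: vavlv rvwz ovtjf xguxy jpqs xhqbk pai vwou icpl lhoqr

Answer: vavlv
rvwz
ovtjf
xguxy
jpqs
xhqbk
pai
vwou
icpl
lhoqr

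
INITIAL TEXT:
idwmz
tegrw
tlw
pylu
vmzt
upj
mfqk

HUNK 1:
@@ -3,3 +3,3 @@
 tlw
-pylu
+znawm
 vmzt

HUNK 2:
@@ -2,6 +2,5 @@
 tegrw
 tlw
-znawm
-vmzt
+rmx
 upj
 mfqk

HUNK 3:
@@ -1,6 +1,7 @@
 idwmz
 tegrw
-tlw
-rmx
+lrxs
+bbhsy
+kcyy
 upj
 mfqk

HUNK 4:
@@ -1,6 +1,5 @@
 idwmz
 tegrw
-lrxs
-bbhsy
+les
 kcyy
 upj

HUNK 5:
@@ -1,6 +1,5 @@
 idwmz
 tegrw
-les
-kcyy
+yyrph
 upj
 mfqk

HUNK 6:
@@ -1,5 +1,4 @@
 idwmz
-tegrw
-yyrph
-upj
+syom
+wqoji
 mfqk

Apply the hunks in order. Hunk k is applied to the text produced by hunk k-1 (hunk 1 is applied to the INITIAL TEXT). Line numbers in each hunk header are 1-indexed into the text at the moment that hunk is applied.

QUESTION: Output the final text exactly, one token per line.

Answer: idwmz
syom
wqoji
mfqk

Derivation:
Hunk 1: at line 3 remove [pylu] add [znawm] -> 7 lines: idwmz tegrw tlw znawm vmzt upj mfqk
Hunk 2: at line 2 remove [znawm,vmzt] add [rmx] -> 6 lines: idwmz tegrw tlw rmx upj mfqk
Hunk 3: at line 1 remove [tlw,rmx] add [lrxs,bbhsy,kcyy] -> 7 lines: idwmz tegrw lrxs bbhsy kcyy upj mfqk
Hunk 4: at line 1 remove [lrxs,bbhsy] add [les] -> 6 lines: idwmz tegrw les kcyy upj mfqk
Hunk 5: at line 1 remove [les,kcyy] add [yyrph] -> 5 lines: idwmz tegrw yyrph upj mfqk
Hunk 6: at line 1 remove [tegrw,yyrph,upj] add [syom,wqoji] -> 4 lines: idwmz syom wqoji mfqk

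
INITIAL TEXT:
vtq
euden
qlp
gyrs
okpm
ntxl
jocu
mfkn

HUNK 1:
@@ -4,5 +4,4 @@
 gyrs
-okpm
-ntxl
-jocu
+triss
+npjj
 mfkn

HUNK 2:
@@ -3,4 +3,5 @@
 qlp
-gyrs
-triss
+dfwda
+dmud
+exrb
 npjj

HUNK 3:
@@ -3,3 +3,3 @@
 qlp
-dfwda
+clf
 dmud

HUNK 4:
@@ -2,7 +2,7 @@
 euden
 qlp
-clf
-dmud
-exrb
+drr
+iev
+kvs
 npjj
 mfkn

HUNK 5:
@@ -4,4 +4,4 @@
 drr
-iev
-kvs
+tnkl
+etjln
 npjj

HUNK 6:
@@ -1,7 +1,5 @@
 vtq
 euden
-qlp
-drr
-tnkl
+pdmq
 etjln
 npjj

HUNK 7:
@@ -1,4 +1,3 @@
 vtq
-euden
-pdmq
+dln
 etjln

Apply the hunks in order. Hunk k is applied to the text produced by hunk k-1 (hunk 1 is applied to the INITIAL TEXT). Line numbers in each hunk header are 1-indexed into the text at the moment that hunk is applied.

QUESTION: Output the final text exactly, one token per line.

Hunk 1: at line 4 remove [okpm,ntxl,jocu] add [triss,npjj] -> 7 lines: vtq euden qlp gyrs triss npjj mfkn
Hunk 2: at line 3 remove [gyrs,triss] add [dfwda,dmud,exrb] -> 8 lines: vtq euden qlp dfwda dmud exrb npjj mfkn
Hunk 3: at line 3 remove [dfwda] add [clf] -> 8 lines: vtq euden qlp clf dmud exrb npjj mfkn
Hunk 4: at line 2 remove [clf,dmud,exrb] add [drr,iev,kvs] -> 8 lines: vtq euden qlp drr iev kvs npjj mfkn
Hunk 5: at line 4 remove [iev,kvs] add [tnkl,etjln] -> 8 lines: vtq euden qlp drr tnkl etjln npjj mfkn
Hunk 6: at line 1 remove [qlp,drr,tnkl] add [pdmq] -> 6 lines: vtq euden pdmq etjln npjj mfkn
Hunk 7: at line 1 remove [euden,pdmq] add [dln] -> 5 lines: vtq dln etjln npjj mfkn

Answer: vtq
dln
etjln
npjj
mfkn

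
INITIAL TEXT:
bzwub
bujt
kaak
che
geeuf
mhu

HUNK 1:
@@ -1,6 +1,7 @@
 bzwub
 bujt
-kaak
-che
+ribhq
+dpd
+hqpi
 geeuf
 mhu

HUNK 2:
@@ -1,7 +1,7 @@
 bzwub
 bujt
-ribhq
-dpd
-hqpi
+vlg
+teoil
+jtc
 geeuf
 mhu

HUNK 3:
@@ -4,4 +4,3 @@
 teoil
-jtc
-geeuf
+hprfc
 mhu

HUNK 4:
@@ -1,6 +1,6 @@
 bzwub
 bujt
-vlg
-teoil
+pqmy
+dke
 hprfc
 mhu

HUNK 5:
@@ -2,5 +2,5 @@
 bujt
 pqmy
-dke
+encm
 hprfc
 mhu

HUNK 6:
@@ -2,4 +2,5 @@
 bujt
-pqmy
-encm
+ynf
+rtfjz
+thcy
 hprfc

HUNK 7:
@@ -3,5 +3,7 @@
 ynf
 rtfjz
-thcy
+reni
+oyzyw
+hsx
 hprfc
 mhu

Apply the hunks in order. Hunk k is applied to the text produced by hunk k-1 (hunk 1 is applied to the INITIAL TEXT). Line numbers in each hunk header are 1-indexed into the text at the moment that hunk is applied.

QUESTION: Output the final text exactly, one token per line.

Answer: bzwub
bujt
ynf
rtfjz
reni
oyzyw
hsx
hprfc
mhu

Derivation:
Hunk 1: at line 1 remove [kaak,che] add [ribhq,dpd,hqpi] -> 7 lines: bzwub bujt ribhq dpd hqpi geeuf mhu
Hunk 2: at line 1 remove [ribhq,dpd,hqpi] add [vlg,teoil,jtc] -> 7 lines: bzwub bujt vlg teoil jtc geeuf mhu
Hunk 3: at line 4 remove [jtc,geeuf] add [hprfc] -> 6 lines: bzwub bujt vlg teoil hprfc mhu
Hunk 4: at line 1 remove [vlg,teoil] add [pqmy,dke] -> 6 lines: bzwub bujt pqmy dke hprfc mhu
Hunk 5: at line 2 remove [dke] add [encm] -> 6 lines: bzwub bujt pqmy encm hprfc mhu
Hunk 6: at line 2 remove [pqmy,encm] add [ynf,rtfjz,thcy] -> 7 lines: bzwub bujt ynf rtfjz thcy hprfc mhu
Hunk 7: at line 3 remove [thcy] add [reni,oyzyw,hsx] -> 9 lines: bzwub bujt ynf rtfjz reni oyzyw hsx hprfc mhu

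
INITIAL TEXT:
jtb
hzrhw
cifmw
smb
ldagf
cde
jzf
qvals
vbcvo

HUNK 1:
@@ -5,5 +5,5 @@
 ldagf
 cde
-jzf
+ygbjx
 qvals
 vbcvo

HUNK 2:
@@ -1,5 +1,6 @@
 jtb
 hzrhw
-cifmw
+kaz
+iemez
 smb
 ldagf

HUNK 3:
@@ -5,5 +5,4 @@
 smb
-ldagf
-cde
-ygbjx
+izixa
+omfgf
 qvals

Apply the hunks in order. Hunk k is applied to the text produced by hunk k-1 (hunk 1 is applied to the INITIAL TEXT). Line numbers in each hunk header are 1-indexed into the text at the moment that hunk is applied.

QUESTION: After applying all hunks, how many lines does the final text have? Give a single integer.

Answer: 9

Derivation:
Hunk 1: at line 5 remove [jzf] add [ygbjx] -> 9 lines: jtb hzrhw cifmw smb ldagf cde ygbjx qvals vbcvo
Hunk 2: at line 1 remove [cifmw] add [kaz,iemez] -> 10 lines: jtb hzrhw kaz iemez smb ldagf cde ygbjx qvals vbcvo
Hunk 3: at line 5 remove [ldagf,cde,ygbjx] add [izixa,omfgf] -> 9 lines: jtb hzrhw kaz iemez smb izixa omfgf qvals vbcvo
Final line count: 9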